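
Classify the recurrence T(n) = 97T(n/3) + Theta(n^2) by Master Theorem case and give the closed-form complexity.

Master Theorem for T(n) = 97T(n/3) + O(n^2):

a = 97, b = 3, c = 2
log_b(a) = log_3(97) = 4.1641

Case 1: c = 2 < log_3(97) = 4.1641
T(n) = O(n^(log_3 97))

For T(n) = 97T(n/3) + O(n^2): log_3(97) = 4.1641. This is Case 1 of the Master Theorem (c < log_b(a), work dominated by leaves), giving O(n^(log_3 97)).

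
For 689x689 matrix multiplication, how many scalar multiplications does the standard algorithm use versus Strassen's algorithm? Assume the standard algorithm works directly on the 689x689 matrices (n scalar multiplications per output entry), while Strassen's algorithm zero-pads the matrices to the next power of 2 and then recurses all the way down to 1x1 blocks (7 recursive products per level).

Matrix multiplication for 689x689 matrices:

Strassen's algorithm requires power-of-2 dimensions. Pad 689x689 to 1024x1024 (next power of 2).

Standard algorithm: 689^3 = 327082769 multiplications
Strassen's algorithm: 7^(log2(1024)) = 7^10 = 282475249 multiplications
Savings: 327082769 - 282475249 = 44607520 multiplications

Standard: 327082769 multiplications (689^3). Strassen: 282475249 multiplications (7^10, after padding to 1024x1024). Strassen reduces 8 recursive multiplications to 7 at each level.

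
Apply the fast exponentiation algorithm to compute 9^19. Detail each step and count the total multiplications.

Computing 9^19 by squaring (build up from 9^1; each line after the first costs one multiplication):

9^1 = 9
9^2 = (9^1)^2 = 9^2 = 81
9^4 = (9^2)^2 = 81^2 = 6561
9^8 = (9^4)^2 = 6561^2 = 43046721
9^9 = 9 * 9^8 = 9 * 43046721 = 387420489
9^18 = (9^9)^2 = 387420489^2 = 150094635296999121
9^19 = 9 * 9^18 = 9 * 150094635296999121 = 1350851717672992089

Result: 1350851717672992089
Multiplications needed: 6 (6 lines after 9^1)

9^19 = 1350851717672992089. Using exponentiation by squaring, this requires 6 multiplications. The key idea: if the exponent is even, square the half-power; if odd, multiply by the base once.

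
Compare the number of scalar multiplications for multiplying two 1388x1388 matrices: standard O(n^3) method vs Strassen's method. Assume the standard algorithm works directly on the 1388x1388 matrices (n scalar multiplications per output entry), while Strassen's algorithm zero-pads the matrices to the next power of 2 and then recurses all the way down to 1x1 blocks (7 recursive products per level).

Matrix multiplication for 1388x1388 matrices:

Strassen's algorithm requires power-of-2 dimensions. Pad 1388x1388 to 2048x2048 (next power of 2).

Standard algorithm: 1388^3 = 2674043072 multiplications
Strassen's algorithm: 7^(log2(2048)) = 7^11 = 1977326743 multiplications
Savings: 2674043072 - 1977326743 = 696716329 multiplications

Standard: 2674043072 multiplications (1388^3). Strassen: 1977326743 multiplications (7^11, after padding to 2048x2048). Strassen reduces 8 recursive multiplications to 7 at each level.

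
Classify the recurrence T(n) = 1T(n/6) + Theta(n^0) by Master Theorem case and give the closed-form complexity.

Master Theorem for T(n) = 1T(n/6) + O(n^0):

a = 1, b = 6, c = 0
log_b(a) = log_6(1) = 0.0000

Case 2: c = 0 = log_6(1) = 0.0000
T(n) = O(n^0 log n) = O(log n)

For T(n) = 1T(n/6) + O(n^0): log_6(1) = 0.0000. This is Case 2 of the Master Theorem (c = log_b(a), equal work at all levels), giving O(log n).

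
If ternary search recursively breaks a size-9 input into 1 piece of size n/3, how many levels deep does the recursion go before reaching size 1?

For divide and conquer with division factor 3:

Problem sizes at each level:
Level 0: 9
Level 1: 3
Level 2: 1

The root is level 0 and the size-1 base case is level 2 (the tree spans levels 0 through 2, i.e. 3 levels counting the root), so the depth is the number of divisions: log_3(9) = 2

The recursion tree depth is log_3(9) = 2. At each level, the problem size is divided by 3, so it takes 2 divisions to reduce to a base case of size 1. The algorithm makes 1 recursive call at each level.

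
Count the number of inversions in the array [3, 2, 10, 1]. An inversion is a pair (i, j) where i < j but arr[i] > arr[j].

Finding inversions in [3, 2, 10, 1]:

(0, 1): arr[0]=3 > arr[1]=2
(0, 3): arr[0]=3 > arr[3]=1
(1, 3): arr[1]=2 > arr[3]=1
(2, 3): arr[2]=10 > arr[3]=1

Total inversions: 4

The array has 4 inversion(s): (0,1), (0,3), (1,3), (2,3). Each pair (i,j) satisfies i < j and arr[i] > arr[j].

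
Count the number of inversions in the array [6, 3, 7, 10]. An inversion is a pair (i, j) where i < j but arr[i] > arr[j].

Finding inversions in [6, 3, 7, 10]:

(0, 1): arr[0]=6 > arr[1]=3

Total inversions: 1

The array has 1 inversion(s): (0,1). Each pair (i,j) satisfies i < j and arr[i] > arr[j].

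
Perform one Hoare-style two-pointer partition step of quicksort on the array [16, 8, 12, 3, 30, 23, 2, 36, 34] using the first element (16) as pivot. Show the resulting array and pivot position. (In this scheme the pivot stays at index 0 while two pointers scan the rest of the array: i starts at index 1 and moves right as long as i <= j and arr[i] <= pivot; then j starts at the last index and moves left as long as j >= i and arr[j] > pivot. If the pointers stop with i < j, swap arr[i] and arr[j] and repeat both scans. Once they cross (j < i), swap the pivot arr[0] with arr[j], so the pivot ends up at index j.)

Hoare-style two-pointer partition with pivot = 16:

Initial array: [16, 8, 12, 3, 30, 23, 2, 36, 34]

Pointers start at i = 1, j = 8.
i stops at index 4 (arr[4]=30 > 16), j stops at index 6 (arr[6]=2 <= 16): swap arr[4] and arr[6], array becomes [16, 8, 12, 3, 2, 23, 30, 36, 34]
i ends at 5, j ends at 4: the pointers have crossed (j < i), so scanning stops.

Swap pivot arr[0] with arr[4] to place pivot at position 4: [2, 8, 12, 3, 16, 23, 30, 36, 34]
Pivot position: 4

After partitioning with pivot 16, the array becomes [2, 8, 12, 3, 16, 23, 30, 36, 34]. The pivot is placed at index 4. All elements to the left of the pivot are <= 16, and all elements to the right are > 16.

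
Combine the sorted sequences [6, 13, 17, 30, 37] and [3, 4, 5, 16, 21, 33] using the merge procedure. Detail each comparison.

Merging process:

Compare 6 vs 3: take 3 from right. Merged: [3]
Compare 6 vs 4: take 4 from right. Merged: [3, 4]
Compare 6 vs 5: take 5 from right. Merged: [3, 4, 5]
Compare 6 vs 16: take 6 from left. Merged: [3, 4, 5, 6]
Compare 13 vs 16: take 13 from left. Merged: [3, 4, 5, 6, 13]
Compare 17 vs 16: take 16 from right. Merged: [3, 4, 5, 6, 13, 16]
Compare 17 vs 21: take 17 from left. Merged: [3, 4, 5, 6, 13, 16, 17]
Compare 30 vs 21: take 21 from right. Merged: [3, 4, 5, 6, 13, 16, 17, 21]
Compare 30 vs 33: take 30 from left. Merged: [3, 4, 5, 6, 13, 16, 17, 21, 30]
Compare 37 vs 33: take 33 from right. Merged: [3, 4, 5, 6, 13, 16, 17, 21, 30, 33]
Append remaining from left: [37]. Merged: [3, 4, 5, 6, 13, 16, 17, 21, 30, 33, 37]

Final merged array: [3, 4, 5, 6, 13, 16, 17, 21, 30, 33, 37]
Total comparisons: 10

The merged array is [3, 4, 5, 6, 13, 16, 17, 21, 30, 33, 37], requiring 10 comparisons. The merge step runs in O(n) time where n is the total number of elements.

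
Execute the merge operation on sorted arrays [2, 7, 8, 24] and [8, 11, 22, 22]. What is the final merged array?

Merging process:

Compare 2 vs 8: take 2 from left. Merged: [2]
Compare 7 vs 8: take 7 from left. Merged: [2, 7]
Compare 8 vs 8: take 8 from left. Merged: [2, 7, 8]
Compare 24 vs 8: take 8 from right. Merged: [2, 7, 8, 8]
Compare 24 vs 11: take 11 from right. Merged: [2, 7, 8, 8, 11]
Compare 24 vs 22: take 22 from right. Merged: [2, 7, 8, 8, 11, 22]
Compare 24 vs 22: take 22 from right. Merged: [2, 7, 8, 8, 11, 22, 22]
Append remaining from left: [24]. Merged: [2, 7, 8, 8, 11, 22, 22, 24]

Final merged array: [2, 7, 8, 8, 11, 22, 22, 24]
Total comparisons: 7

The merged array is [2, 7, 8, 8, 11, 22, 22, 24], requiring 7 comparisons. The merge step runs in O(n) time where n is the total number of elements.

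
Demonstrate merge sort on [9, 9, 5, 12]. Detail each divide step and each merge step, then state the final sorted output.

Merge sort trace:

Split: [9, 9, 5, 12] -> [9, 9] and [5, 12]
  Split: [9, 9] -> [9] and [9]
  Merge: [9] + [9] -> [9, 9]
  Split: [5, 12] -> [5] and [12]
  Merge: [5] + [12] -> [5, 12]
Merge: [9, 9] + [5, 12] -> [5, 9, 9, 12]

Final sorted array: [5, 9, 9, 12]

The merge sort proceeds by recursively splitting the array and merging sorted halves.
After all merges, the sorted array is [5, 9, 9, 12].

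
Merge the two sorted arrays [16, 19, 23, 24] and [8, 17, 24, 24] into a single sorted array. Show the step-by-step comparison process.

Merging process:

Compare 16 vs 8: take 8 from right. Merged: [8]
Compare 16 vs 17: take 16 from left. Merged: [8, 16]
Compare 19 vs 17: take 17 from right. Merged: [8, 16, 17]
Compare 19 vs 24: take 19 from left. Merged: [8, 16, 17, 19]
Compare 23 vs 24: take 23 from left. Merged: [8, 16, 17, 19, 23]
Compare 24 vs 24: take 24 from left. Merged: [8, 16, 17, 19, 23, 24]
Append remaining from right: [24, 24]. Merged: [8, 16, 17, 19, 23, 24, 24, 24]

Final merged array: [8, 16, 17, 19, 23, 24, 24, 24]
Total comparisons: 6

The merged array is [8, 16, 17, 19, 23, 24, 24, 24], requiring 6 comparisons. The merge step runs in O(n) time where n is the total number of elements.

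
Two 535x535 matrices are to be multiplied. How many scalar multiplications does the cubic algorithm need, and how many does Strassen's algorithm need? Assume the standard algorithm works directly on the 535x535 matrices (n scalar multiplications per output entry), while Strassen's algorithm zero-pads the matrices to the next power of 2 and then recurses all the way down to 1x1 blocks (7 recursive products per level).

Matrix multiplication for 535x535 matrices:

Strassen's algorithm requires power-of-2 dimensions. Pad 535x535 to 1024x1024 (next power of 2).

Standard algorithm: 535^3 = 153130375 multiplications
Strassen's algorithm: 7^(log2(1024)) = 7^10 = 282475249 multiplications
Difference: 153130375 - 282475249 = -129344874 (Strassen uses MORE here due to padding overhead — for small or just-over-power-of-2 n, padding can outweigh the per-level savings)

Standard: 153130375 multiplications (535^3). Strassen: 282475249 multiplications (7^10, after padding to 1024x1024). Strassen reduces 8 recursive multiplications to 7 at each level.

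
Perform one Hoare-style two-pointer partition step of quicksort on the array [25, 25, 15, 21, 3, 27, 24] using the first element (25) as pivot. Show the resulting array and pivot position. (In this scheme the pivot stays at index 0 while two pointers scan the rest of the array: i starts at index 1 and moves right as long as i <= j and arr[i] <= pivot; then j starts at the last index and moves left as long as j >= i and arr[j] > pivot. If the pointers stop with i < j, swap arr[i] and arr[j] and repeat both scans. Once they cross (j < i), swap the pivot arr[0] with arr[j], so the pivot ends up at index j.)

Hoare-style two-pointer partition with pivot = 25:

Initial array: [25, 25, 15, 21, 3, 27, 24]

Pointers start at i = 1, j = 6.
i stops at index 5 (arr[5]=27 > 25), j stops at index 6 (arr[6]=24 <= 25): swap arr[5] and arr[6], array becomes [25, 25, 15, 21, 3, 24, 27]
i ends at 6, j ends at 5: the pointers have crossed (j < i), so scanning stops.

Swap pivot arr[0] with arr[5] to place pivot at position 5: [24, 25, 15, 21, 3, 25, 27]
Pivot position: 5

After partitioning with pivot 25, the array becomes [24, 25, 15, 21, 3, 25, 27]. The pivot is placed at index 5. All elements to the left of the pivot are <= 25, and all elements to the right are > 25.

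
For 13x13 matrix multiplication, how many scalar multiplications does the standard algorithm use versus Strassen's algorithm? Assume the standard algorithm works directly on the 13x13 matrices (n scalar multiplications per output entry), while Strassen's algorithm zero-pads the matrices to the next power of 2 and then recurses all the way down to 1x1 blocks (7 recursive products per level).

Matrix multiplication for 13x13 matrices:

Strassen's algorithm requires power-of-2 dimensions. Pad 13x13 to 16x16 (next power of 2).

Standard algorithm: 13^3 = 2197 multiplications
Strassen's algorithm: 7^(log2(16)) = 7^4 = 2401 multiplications
Difference: 2197 - 2401 = -204 (Strassen uses MORE here due to padding overhead — for small or just-over-power-of-2 n, padding can outweigh the per-level savings)

Standard: 2197 multiplications (13^3). Strassen: 2401 multiplications (7^4, after padding to 16x16). Strassen reduces 8 recursive multiplications to 7 at each level.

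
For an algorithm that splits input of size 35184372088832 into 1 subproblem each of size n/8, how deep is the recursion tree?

For divide and conquer with division factor 8:

Problem sizes at each level:
Level 0: 35184372088832
Level 1: 4398046511104
Level 2: 549755813888
Level 3: 68719476736
Level 4: 8589934592
Level 5: 1073741824
Level 6: 134217728
Level 7: 16777216
Level 8: 2097152
Level 9: 262144
Level 10: 32768
Level 11: 4096
Level 12: 512
Level 13: 64
Level 14: 8
Level 15: 1

The root is level 0 and the size-1 base case is level 15 (the tree spans levels 0 through 15, i.e. 16 levels counting the root), so the depth is the number of divisions: log_8(35184372088832) = 15

The recursion tree depth is log_8(35184372088832) = 15. At each level, the problem size is divided by 8, so it takes 15 divisions to reduce to a base case of size 1. The algorithm makes 1 recursive call at each level.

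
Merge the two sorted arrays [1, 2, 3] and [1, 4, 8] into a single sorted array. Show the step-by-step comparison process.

Merging process:

Compare 1 vs 1: take 1 from left. Merged: [1]
Compare 2 vs 1: take 1 from right. Merged: [1, 1]
Compare 2 vs 4: take 2 from left. Merged: [1, 1, 2]
Compare 3 vs 4: take 3 from left. Merged: [1, 1, 2, 3]
Append remaining from right: [4, 8]. Merged: [1, 1, 2, 3, 4, 8]

Final merged array: [1, 1, 2, 3, 4, 8]
Total comparisons: 4

The merged array is [1, 1, 2, 3, 4, 8], requiring 4 comparisons. The merge step runs in O(n) time where n is the total number of elements.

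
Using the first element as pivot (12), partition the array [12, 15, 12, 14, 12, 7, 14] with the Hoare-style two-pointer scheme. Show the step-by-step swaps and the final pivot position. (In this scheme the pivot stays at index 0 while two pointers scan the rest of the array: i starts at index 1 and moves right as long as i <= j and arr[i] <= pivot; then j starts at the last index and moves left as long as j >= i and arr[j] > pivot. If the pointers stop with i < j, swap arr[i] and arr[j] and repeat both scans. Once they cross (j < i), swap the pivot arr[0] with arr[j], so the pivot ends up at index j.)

Hoare-style two-pointer partition with pivot = 12:

Initial array: [12, 15, 12, 14, 12, 7, 14]

Pointers start at i = 1, j = 6.
i stops at index 1 (arr[1]=15 > 12), j stops at index 5 (arr[5]=7 <= 12): swap arr[1] and arr[5], array becomes [12, 7, 12, 14, 12, 15, 14]
i stops at index 3 (arr[3]=14 > 12), j stops at index 4 (arr[4]=12 <= 12): swap arr[3] and arr[4], array becomes [12, 7, 12, 12, 14, 15, 14]
i ends at 4, j ends at 3: the pointers have crossed (j < i), so scanning stops.

Swap pivot arr[0] with arr[3] to place pivot at position 3: [12, 7, 12, 12, 14, 15, 14]
Pivot position: 3

After partitioning with pivot 12, the array becomes [12, 7, 12, 12, 14, 15, 14]. The pivot is placed at index 3. All elements to the left of the pivot are <= 12, and all elements to the right are > 12.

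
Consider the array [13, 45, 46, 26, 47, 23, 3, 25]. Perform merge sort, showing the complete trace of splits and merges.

Merge sort trace:

Split: [13, 45, 46, 26, 47, 23, 3, 25] -> [13, 45, 46, 26] and [47, 23, 3, 25]
  Split: [13, 45, 46, 26] -> [13, 45] and [46, 26]
    Split: [13, 45] -> [13] and [45]
    Merge: [13] + [45] -> [13, 45]
    Split: [46, 26] -> [46] and [26]
    Merge: [46] + [26] -> [26, 46]
  Merge: [13, 45] + [26, 46] -> [13, 26, 45, 46]
  Split: [47, 23, 3, 25] -> [47, 23] and [3, 25]
    Split: [47, 23] -> [47] and [23]
    Merge: [47] + [23] -> [23, 47]
    Split: [3, 25] -> [3] and [25]
    Merge: [3] + [25] -> [3, 25]
  Merge: [23, 47] + [3, 25] -> [3, 23, 25, 47]
Merge: [13, 26, 45, 46] + [3, 23, 25, 47] -> [3, 13, 23, 25, 26, 45, 46, 47]

Final sorted array: [3, 13, 23, 25, 26, 45, 46, 47]

The merge sort proceeds by recursively splitting the array and merging sorted halves.
After all merges, the sorted array is [3, 13, 23, 25, 26, 45, 46, 47].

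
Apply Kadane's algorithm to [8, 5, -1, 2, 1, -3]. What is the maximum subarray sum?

Using Kadane's algorithm on [8, 5, -1, 2, 1, -3]:

Scanning through the array:
Position 1 (value 5): max_ending_here = 13, max_so_far = 13
Position 2 (value -1): max_ending_here = 12, max_so_far = 13
Position 3 (value 2): max_ending_here = 14, max_so_far = 14
Position 4 (value 1): max_ending_here = 15, max_so_far = 15
Position 5 (value -3): max_ending_here = 12, max_so_far = 15

Maximum subarray: [8, 5, -1, 2, 1]
Maximum sum: 15

The maximum subarray is [8, 5, -1, 2, 1] with sum 15. This subarray runs from index 0 to index 4.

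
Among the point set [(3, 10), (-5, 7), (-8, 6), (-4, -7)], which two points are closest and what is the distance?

Computing all pairwise distances among 4 points:

d((3, 10), (-5, 7)) = 8.544
d((3, 10), (-8, 6)) = 11.7047
d((3, 10), (-4, -7)) = 18.3848
d((-5, 7), (-8, 6)) = 3.1623 <-- minimum
d((-5, 7), (-4, -7)) = 14.0357
d((-8, 6), (-4, -7)) = 13.6015

Closest pair: (-5, 7) and (-8, 6) with distance 3.1623

The closest pair is (-5, 7) and (-8, 6) with Euclidean distance 3.1623. For 4 points, brute-force pairwise comparison is shown above. For large n, the divide-and-conquer algorithm (sort by x, recurse on halves, check the dividing strip) achieves O(n log n).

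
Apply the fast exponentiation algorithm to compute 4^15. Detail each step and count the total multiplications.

Computing 4^15 by squaring (build up from 4^1; each line after the first costs one multiplication):

4^1 = 4
4^2 = (4^1)^2 = 4^2 = 16
4^3 = 4 * 4^2 = 4 * 16 = 64
4^6 = (4^3)^2 = 64^2 = 4096
4^7 = 4 * 4^6 = 4 * 4096 = 16384
4^14 = (4^7)^2 = 16384^2 = 268435456
4^15 = 4 * 4^14 = 4 * 268435456 = 1073741824

Result: 1073741824
Multiplications needed: 6 (6 lines after 4^1)

4^15 = 1073741824. Using exponentiation by squaring, this requires 6 multiplications. The key idea: if the exponent is even, square the half-power; if odd, multiply by the base once.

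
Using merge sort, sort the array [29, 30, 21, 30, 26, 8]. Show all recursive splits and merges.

Merge sort trace:

Split: [29, 30, 21, 30, 26, 8] -> [29, 30, 21] and [30, 26, 8]
  Split: [29, 30, 21] -> [29] and [30, 21]
    Split: [30, 21] -> [30] and [21]
    Merge: [30] + [21] -> [21, 30]
  Merge: [29] + [21, 30] -> [21, 29, 30]
  Split: [30, 26, 8] -> [30] and [26, 8]
    Split: [26, 8] -> [26] and [8]
    Merge: [26] + [8] -> [8, 26]
  Merge: [30] + [8, 26] -> [8, 26, 30]
Merge: [21, 29, 30] + [8, 26, 30] -> [8, 21, 26, 29, 30, 30]

Final sorted array: [8, 21, 26, 29, 30, 30]

The merge sort proceeds by recursively splitting the array and merging sorted halves.
After all merges, the sorted array is [8, 21, 26, 29, 30, 30].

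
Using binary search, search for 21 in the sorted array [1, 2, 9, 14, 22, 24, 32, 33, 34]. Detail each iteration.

Binary search for 21 in [1, 2, 9, 14, 22, 24, 32, 33, 34]:

lo=0, hi=8, mid=4, arr[mid]=22 -> 22 > 21, search left half
lo=0, hi=3, mid=1, arr[mid]=2 -> 2 < 21, search right half
lo=2, hi=3, mid=2, arr[mid]=9 -> 9 < 21, search right half
lo=3, hi=3, mid=3, arr[mid]=14 -> 14 < 21, search right half
lo=4 > hi=3, target 21 not found

Binary search determines that 21 is not in the array after 4 comparisons. The search space was exhausted without finding the target.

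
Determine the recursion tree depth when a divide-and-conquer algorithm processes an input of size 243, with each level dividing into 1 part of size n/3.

For divide and conquer with division factor 3:

Problem sizes at each level:
Level 0: 243
Level 1: 81
Level 2: 27
Level 3: 9
Level 4: 3
Level 5: 1

The root is level 0 and the size-1 base case is level 5 (the tree spans levels 0 through 5, i.e. 6 levels counting the root), so the depth is the number of divisions: log_3(243) = 5

The recursion tree depth is log_3(243) = 5. At each level, the problem size is divided by 3, so it takes 5 divisions to reduce to a base case of size 1. The algorithm makes 1 recursive call at each level.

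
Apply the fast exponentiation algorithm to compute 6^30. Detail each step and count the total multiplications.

Computing 6^30 by squaring (build up from 6^1; each line after the first costs one multiplication):

6^1 = 6
6^2 = (6^1)^2 = 6^2 = 36
6^3 = 6 * 6^2 = 6 * 36 = 216
6^6 = (6^3)^2 = 216^2 = 46656
6^7 = 6 * 6^6 = 6 * 46656 = 279936
6^14 = (6^7)^2 = 279936^2 = 78364164096
6^15 = 6 * 6^14 = 6 * 78364164096 = 470184984576
6^30 = (6^15)^2 = 470184984576^2 = 221073919720733357899776

Result: 221073919720733357899776
Multiplications needed: 7 (7 lines after 6^1)

6^30 = 221073919720733357899776. Using exponentiation by squaring, this requires 7 multiplications. The key idea: if the exponent is even, square the half-power; if odd, multiply by the base once.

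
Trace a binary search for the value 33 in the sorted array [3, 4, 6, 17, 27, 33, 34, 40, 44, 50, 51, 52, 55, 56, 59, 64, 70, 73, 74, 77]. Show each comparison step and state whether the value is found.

Binary search for 33 in [3, 4, 6, 17, 27, 33, 34, 40, 44, 50, 51, 52, 55, 56, 59, 64, 70, 73, 74, 77]:

lo=0, hi=19, mid=9, arr[mid]=50 -> 50 > 33, search left half
lo=0, hi=8, mid=4, arr[mid]=27 -> 27 < 33, search right half
lo=5, hi=8, mid=6, arr[mid]=34 -> 34 > 33, search left half
lo=5, hi=5, mid=5, arr[mid]=33 -> Found target at index 5!

Binary search finds 33 at index 5 after 4 comparisons. The search repeatedly halves the search space by comparing with the middle element.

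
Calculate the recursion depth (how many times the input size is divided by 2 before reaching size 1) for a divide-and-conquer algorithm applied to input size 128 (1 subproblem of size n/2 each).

For divide and conquer with division factor 2:

Problem sizes at each level:
Level 0: 128
Level 1: 64
Level 2: 32
Level 3: 16
Level 4: 8
Level 5: 4
Level 6: 2
Level 7: 1

The root is level 0 and the size-1 base case is level 7 (the tree spans levels 0 through 7, i.e. 8 levels counting the root), so the depth is the number of divisions: log_2(128) = 7

The recursion tree depth is log_2(128) = 7. At each level, the problem size is divided by 2, so it takes 7 divisions to reduce to a base case of size 1. The algorithm makes 1 recursive call at each level.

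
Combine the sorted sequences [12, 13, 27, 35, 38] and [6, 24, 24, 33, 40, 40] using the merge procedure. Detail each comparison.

Merging process:

Compare 12 vs 6: take 6 from right. Merged: [6]
Compare 12 vs 24: take 12 from left. Merged: [6, 12]
Compare 13 vs 24: take 13 from left. Merged: [6, 12, 13]
Compare 27 vs 24: take 24 from right. Merged: [6, 12, 13, 24]
Compare 27 vs 24: take 24 from right. Merged: [6, 12, 13, 24, 24]
Compare 27 vs 33: take 27 from left. Merged: [6, 12, 13, 24, 24, 27]
Compare 35 vs 33: take 33 from right. Merged: [6, 12, 13, 24, 24, 27, 33]
Compare 35 vs 40: take 35 from left. Merged: [6, 12, 13, 24, 24, 27, 33, 35]
Compare 38 vs 40: take 38 from left. Merged: [6, 12, 13, 24, 24, 27, 33, 35, 38]
Append remaining from right: [40, 40]. Merged: [6, 12, 13, 24, 24, 27, 33, 35, 38, 40, 40]

Final merged array: [6, 12, 13, 24, 24, 27, 33, 35, 38, 40, 40]
Total comparisons: 9

The merged array is [6, 12, 13, 24, 24, 27, 33, 35, 38, 40, 40], requiring 9 comparisons. The merge step runs in O(n) time where n is the total number of elements.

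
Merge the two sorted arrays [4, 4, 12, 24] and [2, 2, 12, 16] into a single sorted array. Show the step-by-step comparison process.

Merging process:

Compare 4 vs 2: take 2 from right. Merged: [2]
Compare 4 vs 2: take 2 from right. Merged: [2, 2]
Compare 4 vs 12: take 4 from left. Merged: [2, 2, 4]
Compare 4 vs 12: take 4 from left. Merged: [2, 2, 4, 4]
Compare 12 vs 12: take 12 from left. Merged: [2, 2, 4, 4, 12]
Compare 24 vs 12: take 12 from right. Merged: [2, 2, 4, 4, 12, 12]
Compare 24 vs 16: take 16 from right. Merged: [2, 2, 4, 4, 12, 12, 16]
Append remaining from left: [24]. Merged: [2, 2, 4, 4, 12, 12, 16, 24]

Final merged array: [2, 2, 4, 4, 12, 12, 16, 24]
Total comparisons: 7

The merged array is [2, 2, 4, 4, 12, 12, 16, 24], requiring 7 comparisons. The merge step runs in O(n) time where n is the total number of elements.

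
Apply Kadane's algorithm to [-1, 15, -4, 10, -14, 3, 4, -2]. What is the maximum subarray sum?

Using Kadane's algorithm on [-1, 15, -4, 10, -14, 3, 4, -2]:

Scanning through the array:
Position 1 (value 15): max_ending_here = 15, max_so_far = 15
Position 2 (value -4): max_ending_here = 11, max_so_far = 15
Position 3 (value 10): max_ending_here = 21, max_so_far = 21
Position 4 (value -14): max_ending_here = 7, max_so_far = 21
Position 5 (value 3): max_ending_here = 10, max_so_far = 21
Position 6 (value 4): max_ending_here = 14, max_so_far = 21
Position 7 (value -2): max_ending_here = 12, max_so_far = 21

Maximum subarray: [15, -4, 10]
Maximum sum: 21

The maximum subarray is [15, -4, 10] with sum 21. This subarray runs from index 1 to index 3.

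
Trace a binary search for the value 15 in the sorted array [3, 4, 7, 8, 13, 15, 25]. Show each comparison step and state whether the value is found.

Binary search for 15 in [3, 4, 7, 8, 13, 15, 25]:

lo=0, hi=6, mid=3, arr[mid]=8 -> 8 < 15, search right half
lo=4, hi=6, mid=5, arr[mid]=15 -> Found target at index 5!

Binary search finds 15 at index 5 after 2 comparisons. The search repeatedly halves the search space by comparing with the middle element.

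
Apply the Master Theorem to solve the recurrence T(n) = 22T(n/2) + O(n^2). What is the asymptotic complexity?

Master Theorem for T(n) = 22T(n/2) + O(n^2):

a = 22, b = 2, c = 2
log_b(a) = log_2(22) = 4.4594

Case 1: c = 2 < log_2(22) = 4.4594
T(n) = O(n^(log_2 22))

For T(n) = 22T(n/2) + O(n^2): log_2(22) = 4.4594. This is Case 1 of the Master Theorem (c < log_b(a), work dominated by leaves), giving O(n^(log_2 22)).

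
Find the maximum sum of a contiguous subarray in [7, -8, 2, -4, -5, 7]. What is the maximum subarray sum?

Using Kadane's algorithm on [7, -8, 2, -4, -5, 7]:

Scanning through the array:
Position 1 (value -8): max_ending_here = -1, max_so_far = 7
Position 2 (value 2): max_ending_here = 2, max_so_far = 7
Position 3 (value -4): max_ending_here = -2, max_so_far = 7
Position 4 (value -5): max_ending_here = -5, max_so_far = 7
Position 5 (value 7): max_ending_here = 7, max_so_far = 7

Maximum subarray: [7]
Maximum sum: 7

The maximum subarray is [7] with sum 7. This subarray runs from index 0 to index 0.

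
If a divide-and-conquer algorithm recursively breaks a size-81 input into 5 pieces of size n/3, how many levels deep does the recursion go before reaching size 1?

For divide and conquer with division factor 3:

Problem sizes at each level:
Level 0: 81
Level 1: 27
Level 2: 9
Level 3: 3
Level 4: 1

The root is level 0 and the size-1 base case is level 4 (the tree spans levels 0 through 4, i.e. 5 levels counting the root), so the depth is the number of divisions: log_3(81) = 4

The recursion tree depth is log_3(81) = 4. At each level, the problem size is divided by 3, so it takes 4 divisions to reduce to a base case of size 1. The algorithm makes 5 recursive calls at each level.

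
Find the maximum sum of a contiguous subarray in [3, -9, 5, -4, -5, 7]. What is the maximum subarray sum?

Using Kadane's algorithm on [3, -9, 5, -4, -5, 7]:

Scanning through the array:
Position 1 (value -9): max_ending_here = -6, max_so_far = 3
Position 2 (value 5): max_ending_here = 5, max_so_far = 5
Position 3 (value -4): max_ending_here = 1, max_so_far = 5
Position 4 (value -5): max_ending_here = -4, max_so_far = 5
Position 5 (value 7): max_ending_here = 7, max_so_far = 7

Maximum subarray: [7]
Maximum sum: 7

The maximum subarray is [7] with sum 7. This subarray runs from index 5 to index 5.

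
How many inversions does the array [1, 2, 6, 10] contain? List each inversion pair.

Finding inversions in [1, 2, 6, 10]:


Total inversions: 0

The array has 0 inversions. It is already sorted.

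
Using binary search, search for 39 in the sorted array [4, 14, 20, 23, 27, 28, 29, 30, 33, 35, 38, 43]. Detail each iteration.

Binary search for 39 in [4, 14, 20, 23, 27, 28, 29, 30, 33, 35, 38, 43]:

lo=0, hi=11, mid=5, arr[mid]=28 -> 28 < 39, search right half
lo=6, hi=11, mid=8, arr[mid]=33 -> 33 < 39, search right half
lo=9, hi=11, mid=10, arr[mid]=38 -> 38 < 39, search right half
lo=11, hi=11, mid=11, arr[mid]=43 -> 43 > 39, search left half
lo=11 > hi=10, target 39 not found

Binary search determines that 39 is not in the array after 4 comparisons. The search space was exhausted without finding the target.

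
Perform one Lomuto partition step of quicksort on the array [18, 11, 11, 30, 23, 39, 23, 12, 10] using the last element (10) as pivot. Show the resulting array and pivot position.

Lomuto partition with pivot = 10:

Initial array: [18, 11, 11, 30, 23, 39, 23, 12, 10]

arr[0]=18 > 10: no swap
arr[1]=11 > 10: no swap
arr[2]=11 > 10: no swap
arr[3]=30 > 10: no swap
arr[4]=23 > 10: no swap
arr[5]=39 > 10: no swap
arr[6]=23 > 10: no swap
arr[7]=12 > 10: no swap

Place pivot at position 0: [10, 11, 11, 30, 23, 39, 23, 12, 18]
Pivot position: 0

After partitioning with pivot 10, the array becomes [10, 11, 11, 30, 23, 39, 23, 12, 18]. The pivot is placed at index 0. All elements to the left of the pivot are <= 10, and all elements to the right are > 10.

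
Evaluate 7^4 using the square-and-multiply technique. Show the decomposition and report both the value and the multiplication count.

Computing 7^4 by squaring (build up from 7^1; each line after the first costs one multiplication):

7^1 = 7
7^2 = (7^1)^2 = 7^2 = 49
7^4 = (7^2)^2 = 49^2 = 2401

Result: 2401
Multiplications needed: 2 (2 lines after 7^1)

7^4 = 2401. Using exponentiation by squaring, this requires 2 multiplications. The key idea: if the exponent is even, square the half-power; if odd, multiply by the base once.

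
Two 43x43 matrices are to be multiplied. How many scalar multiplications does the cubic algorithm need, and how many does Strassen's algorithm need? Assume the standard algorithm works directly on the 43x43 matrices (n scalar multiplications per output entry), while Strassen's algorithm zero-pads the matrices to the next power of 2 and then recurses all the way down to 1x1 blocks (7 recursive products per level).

Matrix multiplication for 43x43 matrices:

Strassen's algorithm requires power-of-2 dimensions. Pad 43x43 to 64x64 (next power of 2).

Standard algorithm: 43^3 = 79507 multiplications
Strassen's algorithm: 7^(log2(64)) = 7^6 = 117649 multiplications
Difference: 79507 - 117649 = -38142 (Strassen uses MORE here due to padding overhead — for small or just-over-power-of-2 n, padding can outweigh the per-level savings)

Standard: 79507 multiplications (43^3). Strassen: 117649 multiplications (7^6, after padding to 64x64). Strassen reduces 8 recursive multiplications to 7 at each level.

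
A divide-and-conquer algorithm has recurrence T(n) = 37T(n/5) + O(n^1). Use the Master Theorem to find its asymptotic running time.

Master Theorem for T(n) = 37T(n/5) + O(n^1):

a = 37, b = 5, c = 1
log_b(a) = log_5(37) = 2.2436

Case 1: c = 1 < log_5(37) = 2.2436
T(n) = O(n^(log_5 37))

For T(n) = 37T(n/5) + O(n^1): log_5(37) = 2.2436. This is Case 1 of the Master Theorem (c < log_b(a), work dominated by leaves), giving O(n^(log_5 37)).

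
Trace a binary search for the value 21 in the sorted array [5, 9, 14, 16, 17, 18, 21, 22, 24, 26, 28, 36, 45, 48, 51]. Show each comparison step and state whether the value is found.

Binary search for 21 in [5, 9, 14, 16, 17, 18, 21, 22, 24, 26, 28, 36, 45, 48, 51]:

lo=0, hi=14, mid=7, arr[mid]=22 -> 22 > 21, search left half
lo=0, hi=6, mid=3, arr[mid]=16 -> 16 < 21, search right half
lo=4, hi=6, mid=5, arr[mid]=18 -> 18 < 21, search right half
lo=6, hi=6, mid=6, arr[mid]=21 -> Found target at index 6!

Binary search finds 21 at index 6 after 4 comparisons. The search repeatedly halves the search space by comparing with the middle element.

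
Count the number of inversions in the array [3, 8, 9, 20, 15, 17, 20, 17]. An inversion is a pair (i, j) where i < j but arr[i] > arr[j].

Finding inversions in [3, 8, 9, 20, 15, 17, 20, 17]:

(3, 4): arr[3]=20 > arr[4]=15
(3, 5): arr[3]=20 > arr[5]=17
(3, 7): arr[3]=20 > arr[7]=17
(6, 7): arr[6]=20 > arr[7]=17

Total inversions: 4

The array has 4 inversion(s): (3,4), (3,5), (3,7), (6,7). Each pair (i,j) satisfies i < j and arr[i] > arr[j].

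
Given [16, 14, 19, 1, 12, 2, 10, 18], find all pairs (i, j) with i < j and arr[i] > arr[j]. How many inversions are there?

Finding inversions in [16, 14, 19, 1, 12, 2, 10, 18]:

(0, 1): arr[0]=16 > arr[1]=14
(0, 3): arr[0]=16 > arr[3]=1
(0, 4): arr[0]=16 > arr[4]=12
(0, 5): arr[0]=16 > arr[5]=2
(0, 6): arr[0]=16 > arr[6]=10
(1, 3): arr[1]=14 > arr[3]=1
(1, 4): arr[1]=14 > arr[4]=12
(1, 5): arr[1]=14 > arr[5]=2
(1, 6): arr[1]=14 > arr[6]=10
(2, 3): arr[2]=19 > arr[3]=1
(2, 4): arr[2]=19 > arr[4]=12
(2, 5): arr[2]=19 > arr[5]=2
(2, 6): arr[2]=19 > arr[6]=10
(2, 7): arr[2]=19 > arr[7]=18
(4, 5): arr[4]=12 > arr[5]=2
(4, 6): arr[4]=12 > arr[6]=10

Total inversions: 16

The array has 16 inversion(s): (0,1), (0,3), (0,4), (0,5), (0,6), (1,3), (1,4), (1,5), (1,6), (2,3), (2,4), (2,5), (2,6), (2,7), (4,5), (4,6). Each pair (i,j) satisfies i < j and arr[i] > arr[j].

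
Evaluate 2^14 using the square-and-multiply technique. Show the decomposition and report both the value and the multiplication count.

Computing 2^14 by squaring (build up from 2^1; each line after the first costs one multiplication):

2^1 = 2
2^2 = (2^1)^2 = 2^2 = 4
2^3 = 2 * 2^2 = 2 * 4 = 8
2^6 = (2^3)^2 = 8^2 = 64
2^7 = 2 * 2^6 = 2 * 64 = 128
2^14 = (2^7)^2 = 128^2 = 16384

Result: 16384
Multiplications needed: 5 (5 lines after 2^1)

2^14 = 16384. Using exponentiation by squaring, this requires 5 multiplications. The key idea: if the exponent is even, square the half-power; if odd, multiply by the base once.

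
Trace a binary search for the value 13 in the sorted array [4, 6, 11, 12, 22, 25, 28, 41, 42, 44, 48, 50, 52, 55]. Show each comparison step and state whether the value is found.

Binary search for 13 in [4, 6, 11, 12, 22, 25, 28, 41, 42, 44, 48, 50, 52, 55]:

lo=0, hi=13, mid=6, arr[mid]=28 -> 28 > 13, search left half
lo=0, hi=5, mid=2, arr[mid]=11 -> 11 < 13, search right half
lo=3, hi=5, mid=4, arr[mid]=22 -> 22 > 13, search left half
lo=3, hi=3, mid=3, arr[mid]=12 -> 12 < 13, search right half
lo=4 > hi=3, target 13 not found

Binary search determines that 13 is not in the array after 4 comparisons. The search space was exhausted without finding the target.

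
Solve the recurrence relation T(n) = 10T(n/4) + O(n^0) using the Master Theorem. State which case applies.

Master Theorem for T(n) = 10T(n/4) + O(n^0):

a = 10, b = 4, c = 0
log_b(a) = log_4(10) = 1.6610

Case 1: c = 0 < log_4(10) = 1.6610
T(n) = O(n^(log_4 10))

For T(n) = 10T(n/4) + O(n^0): log_4(10) = 1.6610. This is Case 1 of the Master Theorem (c < log_b(a), work dominated by leaves), giving O(n^(log_4 10)).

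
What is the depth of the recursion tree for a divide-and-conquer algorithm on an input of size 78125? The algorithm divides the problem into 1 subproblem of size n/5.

For divide and conquer with division factor 5:

Problem sizes at each level:
Level 0: 78125
Level 1: 15625
Level 2: 3125
Level 3: 625
Level 4: 125
Level 5: 25
Level 6: 5
Level 7: 1

The root is level 0 and the size-1 base case is level 7 (the tree spans levels 0 through 7, i.e. 8 levels counting the root), so the depth is the number of divisions: log_5(78125) = 7

The recursion tree depth is log_5(78125) = 7. At each level, the problem size is divided by 5, so it takes 7 divisions to reduce to a base case of size 1. The algorithm makes 1 recursive call at each level.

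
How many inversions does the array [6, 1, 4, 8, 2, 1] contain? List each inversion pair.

Finding inversions in [6, 1, 4, 8, 2, 1]:

(0, 1): arr[0]=6 > arr[1]=1
(0, 2): arr[0]=6 > arr[2]=4
(0, 4): arr[0]=6 > arr[4]=2
(0, 5): arr[0]=6 > arr[5]=1
(2, 4): arr[2]=4 > arr[4]=2
(2, 5): arr[2]=4 > arr[5]=1
(3, 4): arr[3]=8 > arr[4]=2
(3, 5): arr[3]=8 > arr[5]=1
(4, 5): arr[4]=2 > arr[5]=1

Total inversions: 9

The array has 9 inversion(s): (0,1), (0,2), (0,4), (0,5), (2,4), (2,5), (3,4), (3,5), (4,5). Each pair (i,j) satisfies i < j and arr[i] > arr[j].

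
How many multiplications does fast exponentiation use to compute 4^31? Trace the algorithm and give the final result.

Computing 4^31 by squaring (build up from 4^1; each line after the first costs one multiplication):

4^1 = 4
4^2 = (4^1)^2 = 4^2 = 16
4^3 = 4 * 4^2 = 4 * 16 = 64
4^6 = (4^3)^2 = 64^2 = 4096
4^7 = 4 * 4^6 = 4 * 4096 = 16384
4^14 = (4^7)^2 = 16384^2 = 268435456
4^15 = 4 * 4^14 = 4 * 268435456 = 1073741824
4^30 = (4^15)^2 = 1073741824^2 = 1152921504606846976
4^31 = 4 * 4^30 = 4 * 1152921504606846976 = 4611686018427387904

Result: 4611686018427387904
Multiplications needed: 8 (8 lines after 4^1)

4^31 = 4611686018427387904. Using exponentiation by squaring, this requires 8 multiplications. The key idea: if the exponent is even, square the half-power; if odd, multiply by the base once.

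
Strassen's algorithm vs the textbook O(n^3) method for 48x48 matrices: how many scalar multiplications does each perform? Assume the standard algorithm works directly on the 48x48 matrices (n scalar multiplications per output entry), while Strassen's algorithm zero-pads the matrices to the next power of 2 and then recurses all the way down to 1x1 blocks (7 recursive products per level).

Matrix multiplication for 48x48 matrices:

Strassen's algorithm requires power-of-2 dimensions. Pad 48x48 to 64x64 (next power of 2).

Standard algorithm: 48^3 = 110592 multiplications
Strassen's algorithm: 7^(log2(64)) = 7^6 = 117649 multiplications
Difference: 110592 - 117649 = -7057 (Strassen uses MORE here due to padding overhead — for small or just-over-power-of-2 n, padding can outweigh the per-level savings)

Standard: 110592 multiplications (48^3). Strassen: 117649 multiplications (7^6, after padding to 64x64). Strassen reduces 8 recursive multiplications to 7 at each level.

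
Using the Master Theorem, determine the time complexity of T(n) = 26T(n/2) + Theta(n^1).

Master Theorem for T(n) = 26T(n/2) + O(n^1):

a = 26, b = 2, c = 1
log_b(a) = log_2(26) = 4.7004

Case 1: c = 1 < log_2(26) = 4.7004
T(n) = O(n^(log_2 26))

For T(n) = 26T(n/2) + O(n^1): log_2(26) = 4.7004. This is Case 1 of the Master Theorem (c < log_b(a), work dominated by leaves), giving O(n^(log_2 26)).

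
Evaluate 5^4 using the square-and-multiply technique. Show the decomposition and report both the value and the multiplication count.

Computing 5^4 by squaring (build up from 5^1; each line after the first costs one multiplication):

5^1 = 5
5^2 = (5^1)^2 = 5^2 = 25
5^4 = (5^2)^2 = 25^2 = 625

Result: 625
Multiplications needed: 2 (2 lines after 5^1)

5^4 = 625. Using exponentiation by squaring, this requires 2 multiplications. The key idea: if the exponent is even, square the half-power; if odd, multiply by the base once.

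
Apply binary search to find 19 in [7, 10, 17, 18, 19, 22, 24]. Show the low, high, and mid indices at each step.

Binary search for 19 in [7, 10, 17, 18, 19, 22, 24]:

lo=0, hi=6, mid=3, arr[mid]=18 -> 18 < 19, search right half
lo=4, hi=6, mid=5, arr[mid]=22 -> 22 > 19, search left half
lo=4, hi=4, mid=4, arr[mid]=19 -> Found target at index 4!

Binary search finds 19 at index 4 after 3 comparisons. The search repeatedly halves the search space by comparing with the middle element.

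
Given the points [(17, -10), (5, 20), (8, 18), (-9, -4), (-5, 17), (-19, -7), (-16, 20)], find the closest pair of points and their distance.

Computing all pairwise distances among 7 points:

d((17, -10), (5, 20)) = 32.311
d((17, -10), (8, 18)) = 29.4109
d((17, -10), (-9, -4)) = 26.6833
d((17, -10), (-5, 17)) = 34.8281
d((17, -10), (-19, -7)) = 36.1248
d((17, -10), (-16, 20)) = 44.5982
d((5, 20), (8, 18)) = 3.6056 <-- minimum
d((5, 20), (-9, -4)) = 27.7849
d((5, 20), (-5, 17)) = 10.4403
d((5, 20), (-19, -7)) = 36.1248
d((5, 20), (-16, 20)) = 21.0
d((8, 18), (-9, -4)) = 27.8029
d((8, 18), (-5, 17)) = 13.0384
d((8, 18), (-19, -7)) = 36.7967
d((8, 18), (-16, 20)) = 24.0832
d((-9, -4), (-5, 17)) = 21.3776
d((-9, -4), (-19, -7)) = 10.4403
d((-9, -4), (-16, 20)) = 25.0
d((-5, 17), (-19, -7)) = 27.7849
d((-5, 17), (-16, 20)) = 11.4018
d((-19, -7), (-16, 20)) = 27.1662

Closest pair: (5, 20) and (8, 18) with distance 3.6056

The closest pair is (5, 20) and (8, 18) with Euclidean distance 3.6056. For 7 points, brute-force pairwise comparison is shown above. For large n, the divide-and-conquer algorithm (sort by x, recurse on halves, check the dividing strip) achieves O(n log n).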